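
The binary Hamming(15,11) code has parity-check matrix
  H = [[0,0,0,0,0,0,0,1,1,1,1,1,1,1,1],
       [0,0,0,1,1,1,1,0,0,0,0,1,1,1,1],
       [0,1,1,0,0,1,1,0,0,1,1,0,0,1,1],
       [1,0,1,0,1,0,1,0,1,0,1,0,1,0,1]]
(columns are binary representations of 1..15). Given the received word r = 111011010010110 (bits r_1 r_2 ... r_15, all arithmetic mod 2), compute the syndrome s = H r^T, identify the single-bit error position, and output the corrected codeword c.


s = (0, 0, 1, 1)^T, error position = 3, corrected codeword c = 110011010010110

Compute s = H r^T mod 2 one row at a time:
  s_1 = 1 + 0 + 0 + 1 + 0 + 1 + 1 + 0 = 4 ≡ 0 (mod 2).
  s_2 = 0 + 1 + 1 + 0 + 0 + 1 + 1 + 0 = 4 ≡ 0 (mod 2).
  s_3 = 1 + 1 + 1 + 0 + 0 + 1 + 1 + 0 = 5 ≡ 1 (mod 2).
  s_4 = 1 + 1 + 1 + 0 + 0 + 1 + 1 + 0 = 5 ≡ 1 (mod 2).
s = (0, 0, 1, 1)^T — this equals column 3 of H (binary 0011), so error is at position 3.
Correct: flip bit 3 of r = 111011010010110 to get c = 110011010010110.


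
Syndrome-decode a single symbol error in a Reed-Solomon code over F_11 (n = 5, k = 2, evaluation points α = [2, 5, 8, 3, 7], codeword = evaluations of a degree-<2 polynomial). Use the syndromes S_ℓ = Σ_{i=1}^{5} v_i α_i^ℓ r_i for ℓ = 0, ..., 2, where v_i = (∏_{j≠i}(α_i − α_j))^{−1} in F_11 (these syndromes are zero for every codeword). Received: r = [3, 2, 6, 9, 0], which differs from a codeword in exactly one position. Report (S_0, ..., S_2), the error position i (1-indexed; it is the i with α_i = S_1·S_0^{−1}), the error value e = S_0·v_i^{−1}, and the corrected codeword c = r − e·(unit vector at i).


S = (1, 5, 3), error at position 2, error magnitude e = 3, c = [3, 10, 6, 9, 0].

Step 1: column multipliers v_i = (∏_{j≠i}(α_i − α_j))^{−1} mod 11.
  i = 1 (α = 2): (2−5)(2−8)(2−3)(2−7) = (−3)·(−6)·(−1)·(−5) = 90 ≡ 2, so v_1 = 2^{−1} = 6 (mod 11).
  i = 2 (α = 5): (5−2)(5−8)(5−3)(5−7) = 3·(−3)·2·(−2) = 36 ≡ 3, so v_2 = 3^{−1} = 4 (mod 11).
  i = 3 (α = 8): (8−2)(8−5)(8−3)(8−7) = 6·3·5·1 = 90 ≡ 2, so v_3 = 2^{−1} = 6 (mod 11).
  i = 4 (α = 3): (3−2)(3−5)(3−8)(3−7) = 1·(−2)·(−5)·(−4) = −40 ≡ 4, so v_4 = 4^{−1} = 3 (mod 11).
  i = 5 (α = 7): (7−2)(7−5)(7−8)(7−3) = 5·2·(−1)·4 = −40 ≡ 4, so v_5 = 4^{−1} = 3 (mod 11).
  v = [6, 4, 6, 3, 3].
Step 2: syndromes of r = [3, 2, 6, 9, 0] (all sums mod 11).
  S_0 = Σ v_i r_i = 6·3 + 4·2 + 6·6 + 3·9 + 3·0 = 89 ≡ 1.
  S_1 = Σ v_i α_i r_i = 6·2·3 + 4·5·2 + 6·8·6 + 3·3·9 + 3·7·0 = 445 ≡ 5.
  α_i^2 mod 11 = [4, 3, 9, 9, 5].
  S_2 = Σ v_i α_i^2 r_i = 6·4·3 + 4·3·2 + 6·9·6 + 3·9·9 + 3·5·0 = 663 ≡ 3.
  S = (1, 5, 3) ≠ 0, so r is not a codeword (an error is present).
Step 3: locate the error. For a single error e at position i, S_ℓ = v_i·e·α_i^ℓ, so α_err = S_1/S_0.
  S_0^{−1} = 1^{−1} = 1 (mod 11), so α_err = 5·1 = 5 ≡ 5 = α_2. Error position i = 2.
  Consistency check: S_2/S_1 = 3·9 = 27 ≡ 5 = α_err ✓ (single-error assumption holds).
Step 4: error magnitude e = S_0/v_2 = S_0·∏_{j≠2}(α_2 − α_j) = 1·3 = 3 ≡ 3 (mod 11).
Step 5: correct position 2: c_2 = r_2 − e = 2 − 3 ≡ 10 (mod 11). Hence c = [3, 10, 6, 9, 0].
  Check: interpolating c through the α_i gives m(x) = 2 + 6·x (degree < 2) with m(α_i) = c_i for every i, so c is indeed a codeword.


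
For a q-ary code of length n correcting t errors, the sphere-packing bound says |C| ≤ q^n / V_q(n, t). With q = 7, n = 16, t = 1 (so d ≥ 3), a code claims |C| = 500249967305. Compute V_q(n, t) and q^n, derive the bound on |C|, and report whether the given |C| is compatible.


V_q(n, t) = 97, q^n = 33232930569601, Hamming bound = 342607531645, |C| = 500249967305 > bound (violated).

Step 1: Compute V_q(n, t) = Σ_{j=0}^1 C(n, j) (q−1)^j.
  j = 0: C(16,0)·(6)^0 = 1·1 = 1.
  j = 1: C(16,1)·(6)^1 = 16·6 = 96.
  V_q(n, t) = 1 + 96 = 97.
Step 2: q^n = 7^16 = 33232930569601.
Step 3: Hamming bound ⌊q^n / V_q(n,t)⌋ = ⌊33232930569601/97⌋ = 342607531645.
Step 4: Compare |C| = 500249967305 to 342607531645: violated.
The claimed |C| lies above the Hamming bound, so no 7-ary code of length 16 with d ≥ 3 can have 500249967305 codewords.


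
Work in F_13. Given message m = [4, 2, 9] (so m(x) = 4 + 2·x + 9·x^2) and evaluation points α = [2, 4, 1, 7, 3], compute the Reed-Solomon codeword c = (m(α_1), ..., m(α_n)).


c = [5, 0, 2, 4, 0]

Message polynomial: m(x) = 4 + 2·x + 9·x^2 (mod 13).
For each evaluation point α_i, compute m(α_i) mod 13:
  α_1 = 2: Horner steps 9 → 7 → 5, so m(2) = 5.
  α_2 = 4: Horner steps 9 → 12 → 0, so m(4) = 0.
  α_3 = 1: Horner steps 9 → 11 → 2, so m(1) = 2.
  α_4 = 7: Horner steps 9 → 0 → 4, so m(7) = 4.
  α_5 = 3: Horner steps 9 → 3 → 0, so m(3) = 0.
Codeword c = [5, 0, 2, 4, 0] ∈ F_13^5.


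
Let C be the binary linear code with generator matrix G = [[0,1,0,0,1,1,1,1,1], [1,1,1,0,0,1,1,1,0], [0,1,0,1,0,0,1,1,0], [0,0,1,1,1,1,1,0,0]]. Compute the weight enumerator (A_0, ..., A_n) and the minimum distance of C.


Weight distribution: A_0 = 1, A_3 = 2, A_4 = 4, A_5 = 6, A_6 = 2, A_8 = 1. Minimum distance d = 3.

Enumerate all 2^4 = 16 messages m ∈ F_2^4.
For each, compute codeword c = mG in F_2^9, then tally its weight.
  m = 0000 → c = 000000000, weight = 0.
  m = 1000 → c = 010011111, weight = 6.
  m = 0100 → c = 111001110, weight = 6.
  m = 1100 → c = 101010001, weight = 4.
  m = 0010 → c = 010100110, weight = 4.
  m = 1010 → c = 000111001, weight = 4.
  m = 0110 → c = 101101000, weight = 4.
  m = 1110 → c = 111110111, weight = 8.
  m = 0001 → c = 001111100, weight = 5.
  m = 1001 → c = 011100011, weight = 5.
  m = 0101 → c = 110110010, weight = 5.
  m = 1101 → c = 100101101, weight = 5.
  m = 0011 → c = 011011010, weight = 5.
  m = 1011 → c = 001000101, weight = 3.
  m = 0111 → c = 100010100, weight = 3.
  m = 1111 → c = 110001011, weight = 5.
Tally weights:
  weight 0: 1 codewords.
  weight 3: 2 codewords.
  weight 4: 4 codewords.
  weight 5: 6 codewords.
  weight 6: 2 codewords.
  weight 8: 1 codewords.
Minimum distance d = smallest w > 0 with A_w > 0 = 3.
Sanity: Σ A_w = 16 = 2^4 = 16 ✓.


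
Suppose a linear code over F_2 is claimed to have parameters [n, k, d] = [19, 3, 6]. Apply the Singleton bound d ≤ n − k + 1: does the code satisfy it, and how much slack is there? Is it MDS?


Singleton RHS = n − k + 1 = 17, slack = 11, bound satisfied, not MDS.

Singleton bound: d ≤ n − k + 1.
Here n = 19, k = 3, so n − k + 1 = 17.
Given d = 6, check d ≤ 17: YES.
Slack = (n − k + 1) − d = 11.
The code is NOT MDS (slack = 11 > 0).
Description: the claimed parameters are [19, 3, 6]_2; such a code would be non-MDS.


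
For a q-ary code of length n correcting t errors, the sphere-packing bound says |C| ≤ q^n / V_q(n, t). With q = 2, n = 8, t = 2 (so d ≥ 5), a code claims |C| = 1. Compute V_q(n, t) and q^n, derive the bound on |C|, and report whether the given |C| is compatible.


V_q(n, t) = 37, q^n = 256, Hamming bound = 6, |C| = 1 ≤ bound (satisfied).

Step 1: Compute V_q(n, t) = Σ_{j=0}^2 C(n, j) (q−1)^j.
  j = 0: C(8,0)·(1)^0 = 1·1 = 1.
  j = 1: C(8,1)·(1)^1 = 8·1 = 8.
  j = 2: C(8,2)·(1)^2 = 28·1 = 28.
  V_q(n, t) = 1 + 8 + 28 = 37.
Step 2: q^n = 2^8 = 256.
Step 3: Hamming bound ⌊q^n / V_q(n,t)⌋ = ⌊256/37⌋ = 6.
Step 4: Compare |C| = 1 to 6: satisfied.
The claimed |C| lies below the Hamming bound.


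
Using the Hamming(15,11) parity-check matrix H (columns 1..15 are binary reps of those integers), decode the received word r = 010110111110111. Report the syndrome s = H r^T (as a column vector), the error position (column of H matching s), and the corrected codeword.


s = (1, 0, 0, 0)^T, error position = 8, corrected codeword c = 010110101110111

Compute s = H r^T mod 2 one row at a time:
  s_1 = 1 + 1 + 1 + 1 + 0 + 1 + 1 + 1 = 7 ≡ 1 (mod 2).
  s_2 = 1 + 1 + 0 + 1 + 0 + 1 + 1 + 1 = 6 ≡ 0 (mod 2).
  s_3 = 1 + 0 + 0 + 1 + 1 + 1 + 1 + 1 = 6 ≡ 0 (mod 2).
  s_4 = 0 + 0 + 1 + 1 + 1 + 1 + 1 + 1 = 6 ≡ 0 (mod 2).
s = (1, 0, 0, 0)^T — this equals column 8 of H (binary 1000), so error is at position 8.
Correct: flip bit 8 of r = 010110111110111 to get c = 010110101110111.


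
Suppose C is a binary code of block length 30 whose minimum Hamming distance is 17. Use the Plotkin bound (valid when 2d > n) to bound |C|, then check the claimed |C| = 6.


Plotkin bound M ≤ 8; given |C| = 6 ≤ bound (satisfied).

Check applicability: 2d = 34, n = 30.
2d − n = 4 > 0, so Plotkin applies.
Compute d/(2d−n) = 17/4 ≈ 4.2500.
⌊d/(2d−n)⌋ = 4.
Plotkin bound: M ≤ 2·4 = 8.
Given |C| = 6, check: satisfied.
This |C| is below the Plotkin bound.


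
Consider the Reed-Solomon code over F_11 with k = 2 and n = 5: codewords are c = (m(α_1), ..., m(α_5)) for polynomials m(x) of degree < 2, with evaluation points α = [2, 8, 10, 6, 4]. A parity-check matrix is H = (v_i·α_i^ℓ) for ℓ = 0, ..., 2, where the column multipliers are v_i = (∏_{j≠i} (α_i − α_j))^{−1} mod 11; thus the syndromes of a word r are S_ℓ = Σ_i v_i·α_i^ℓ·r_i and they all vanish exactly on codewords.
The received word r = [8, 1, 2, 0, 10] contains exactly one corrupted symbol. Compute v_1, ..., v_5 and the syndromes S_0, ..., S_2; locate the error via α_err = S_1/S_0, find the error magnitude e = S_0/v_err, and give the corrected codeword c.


S = (1, 2, 4), error at position 1, error magnitude e = 10, c = [9, 1, 2, 0, 10].

Step 1: column multipliers v_i = (∏_{j≠i}(α_i − α_j))^{−1} mod 11.
  i = 1 (α = 2): (2−8)(2−10)(2−6)(2−4) = (−6)·(−8)·(−4)·(−2) = 384 ≡ 10, so v_1 = 10^{−1} = 10 (mod 11).
  i = 2 (α = 8): (8−2)(8−10)(8−6)(8−4) = 6·(−2)·2·4 = −96 ≡ 3, so v_2 = 3^{−1} = 4 (mod 11).
  i = 3 (α = 10): (10−2)(10−8)(10−6)(10−4) = 8·2·4·6 = 384 ≡ 10, so v_3 = 10^{−1} = 10 (mod 11).
  i = 4 (α = 6): (6−2)(6−8)(6−10)(6−4) = 4·(−2)·(−4)·2 = 64 ≡ 9, so v_4 = 9^{−1} = 5 (mod 11).
  i = 5 (α = 4): (4−2)(4−8)(4−10)(4−6) = 2·(−4)·(−6)·(−2) = −96 ≡ 3, so v_5 = 3^{−1} = 4 (mod 11).
  v = [10, 4, 10, 5, 4].
Step 2: syndromes of r = [8, 1, 2, 0, 10] (all sums mod 11).
  S_0 = Σ v_i r_i = 10·8 + 4·1 + 10·2 + 5·0 + 4·10 = 144 ≡ 1.
  S_1 = Σ v_i α_i r_i = 10·2·8 + 4·8·1 + 10·10·2 + 5·6·0 + 4·4·10 = 552 ≡ 2.
  α_i^2 mod 11 = [4, 9, 1, 3, 5].
  S_2 = Σ v_i α_i^2 r_i = 10·4·8 + 4·9·1 + 10·1·2 + 5·3·0 + 4·5·10 = 576 ≡ 4.
  S = (1, 2, 4) ≠ 0, so r is not a codeword (an error is present).
Step 3: locate the error. For a single error e at position i, S_ℓ = v_i·e·α_i^ℓ, so α_err = S_1/S_0.
  S_0^{−1} = 1^{−1} = 1 (mod 11), so α_err = 2·1 = 2 ≡ 2 = α_1. Error position i = 1.
  Consistency check: S_2/S_1 = 4·6 = 24 ≡ 2 = α_err ✓ (single-error assumption holds).
Step 4: error magnitude e = S_0/v_1 = S_0·∏_{j≠1}(α_1 − α_j) = 1·10 = 10 ≡ 10 (mod 11).
Step 5: correct position 1: c_1 = r_1 − e = 8 − 10 ≡ 9 (mod 11). Hence c = [9, 1, 2, 0, 10].
  Check: interpolating c through the α_i gives m(x) = 8 + 6·x (degree < 2) with m(α_i) = c_i for every i, so c is indeed a codeword.


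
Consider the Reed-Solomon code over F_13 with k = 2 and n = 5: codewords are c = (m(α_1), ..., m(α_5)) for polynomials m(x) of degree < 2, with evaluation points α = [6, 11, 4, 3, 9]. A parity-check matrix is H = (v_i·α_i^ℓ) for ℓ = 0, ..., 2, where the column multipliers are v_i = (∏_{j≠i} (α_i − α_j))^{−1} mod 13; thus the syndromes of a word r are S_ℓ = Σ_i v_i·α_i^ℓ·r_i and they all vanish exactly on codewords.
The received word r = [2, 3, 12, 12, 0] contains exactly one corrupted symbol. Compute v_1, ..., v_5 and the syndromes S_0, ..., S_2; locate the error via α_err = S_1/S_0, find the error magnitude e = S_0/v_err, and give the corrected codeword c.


S = (8, 11, 7), error at position 4, error magnitude e = 8, c = [2, 3, 12, 4, 0].

Step 1: column multipliers v_i = (∏_{j≠i}(α_i − α_j))^{−1} mod 13.
  i = 1 (α = 6): (6−11)(6−4)(6−3)(6−9) = (−5)·2·3·(−3) = 90 ≡ 12, so v_1 = 12^{−1} = 12 (mod 13).
  i = 2 (α = 11): (11−6)(11−4)(11−3)(11−9) = 5·7·8·2 = 560 ≡ 1, so v_2 = 1^{−1} = 1 (mod 13).
  i = 3 (α = 4): (4−6)(4−11)(4−3)(4−9) = (−2)·(−7)·1·(−5) = −70 ≡ 8, so v_3 = 8^{−1} = 5 (mod 13).
  i = 4 (α = 3): (3−6)(3−11)(3−4)(3−9) = (−3)·(−8)·(−1)·(−6) = 144 ≡ 1, so v_4 = 1^{−1} = 1 (mod 13).
  i = 5 (α = 9): (9−6)(9−11)(9−4)(9−3) = 3·(−2)·5·6 = −180 ≡ 2, so v_5 = 2^{−1} = 7 (mod 13).
  v = [12, 1, 5, 1, 7].
Step 2: syndromes of r = [2, 3, 12, 12, 0] (all sums mod 13).
  S_0 = Σ v_i r_i = 12·2 + 1·3 + 5·12 + 1·12 + 7·0 = 99 ≡ 8.
  S_1 = Σ v_i α_i r_i = 12·6·2 + 1·11·3 + 5·4·12 + 1·3·12 + 7·9·0 = 453 ≡ 11.
  α_i^2 mod 13 = [10, 4, 3, 9, 3].
  S_2 = Σ v_i α_i^2 r_i = 12·10·2 + 1·4·3 + 5·3·12 + 1·9·12 + 7·3·0 = 540 ≡ 7.
  S = (8, 11, 7) ≠ 0, so r is not a codeword (an error is present).
Step 3: locate the error. For a single error e at position i, S_ℓ = v_i·e·α_i^ℓ, so α_err = S_1/S_0.
  S_0^{−1} = 8^{−1} = 5 (mod 13), so α_err = 11·5 = 55 ≡ 3 = α_4. Error position i = 4.
  Consistency check: S_2/S_1 = 7·6 = 42 ≡ 3 = α_err ✓ (single-error assumption holds).
Step 4: error magnitude e = S_0/v_4 = S_0·∏_{j≠4}(α_4 − α_j) = 8·1 = 8 ≡ 8 (mod 13).
Step 5: correct position 4: c_4 = r_4 − e = 12 − 8 ≡ 4 (mod 13). Hence c = [2, 3, 12, 4, 0].
  Check: interpolating c through the α_i gives m(x) = 6 + 8·x (degree < 2) with m(α_i) = c_i for every i, so c is indeed a codeword.


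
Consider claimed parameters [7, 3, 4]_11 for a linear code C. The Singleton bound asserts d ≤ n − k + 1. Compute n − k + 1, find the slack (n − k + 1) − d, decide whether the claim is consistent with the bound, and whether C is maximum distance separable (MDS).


Singleton RHS = n − k + 1 = 5, slack = 1, bound satisfied, not MDS.

Singleton bound: d ≤ n − k + 1.
Here n = 7, k = 3, so n − k + 1 = 5.
Given d = 4, check d ≤ 5: YES.
Slack = (n − k + 1) − d = 1.
The code is NOT MDS (slack = 1 > 0).
Description: the claimed parameters are [7, 3, 4]_11; such a code would be non-MDS.


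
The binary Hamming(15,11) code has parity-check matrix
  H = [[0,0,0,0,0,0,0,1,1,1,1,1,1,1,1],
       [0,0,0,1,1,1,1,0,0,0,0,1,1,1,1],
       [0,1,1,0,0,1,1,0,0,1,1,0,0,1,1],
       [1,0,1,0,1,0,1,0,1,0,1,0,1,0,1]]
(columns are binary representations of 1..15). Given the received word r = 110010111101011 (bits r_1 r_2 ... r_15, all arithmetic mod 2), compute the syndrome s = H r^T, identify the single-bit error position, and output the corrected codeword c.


s = (0, 1, 1, 1)^T, error position = 7, corrected codeword c = 110010011101011

Compute s = H r^T mod 2 one row at a time:
  s_1 = 1 + 1 + 1 + 0 + 1 + 0 + 1 + 1 = 6 ≡ 0 (mod 2).
  s_2 = 0 + 1 + 0 + 1 + 1 + 0 + 1 + 1 = 5 ≡ 1 (mod 2).
  s_3 = 1 + 0 + 0 + 1 + 1 + 0 + 1 + 1 = 5 ≡ 1 (mod 2).
  s_4 = 1 + 0 + 1 + 1 + 1 + 0 + 0 + 1 = 5 ≡ 1 (mod 2).
s = (0, 1, 1, 1)^T — this equals column 7 of H (binary 0111), so error is at position 7.
Correct: flip bit 7 of r = 110010111101011 to get c = 110010011101011.


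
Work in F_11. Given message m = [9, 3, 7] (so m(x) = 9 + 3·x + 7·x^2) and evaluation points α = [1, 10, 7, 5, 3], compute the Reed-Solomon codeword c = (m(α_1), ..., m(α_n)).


c = [8, 2, 10, 1, 4]

Message polynomial: m(x) = 9 + 3·x + 7·x^2 (mod 11).
For each evaluation point α_i, compute m(α_i) mod 11:
  α_1 = 1: Horner steps 7 → 10 → 8, so m(1) = 8.
  α_2 = 10: Horner steps 7 → 7 → 2, so m(10) = 2.
  α_3 = 7: Horner steps 7 → 8 → 10, so m(7) = 10.
  α_4 = 5: Horner steps 7 → 5 → 1, so m(5) = 1.
  α_5 = 3: Horner steps 7 → 2 → 4, so m(3) = 4.
Codeword c = [8, 2, 10, 1, 4] ∈ F_11^5.


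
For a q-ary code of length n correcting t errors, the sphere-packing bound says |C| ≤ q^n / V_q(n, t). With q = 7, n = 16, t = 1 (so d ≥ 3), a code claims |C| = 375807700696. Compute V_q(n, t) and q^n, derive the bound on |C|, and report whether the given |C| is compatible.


V_q(n, t) = 97, q^n = 33232930569601, Hamming bound = 342607531645, |C| = 375807700696 > bound (violated).

Step 1: Compute V_q(n, t) = Σ_{j=0}^1 C(n, j) (q−1)^j.
  j = 0: C(16,0)·(6)^0 = 1·1 = 1.
  j = 1: C(16,1)·(6)^1 = 16·6 = 96.
  V_q(n, t) = 1 + 96 = 97.
Step 2: q^n = 7^16 = 33232930569601.
Step 3: Hamming bound ⌊q^n / V_q(n,t)⌋ = ⌊33232930569601/97⌋ = 342607531645.
Step 4: Compare |C| = 375807700696 to 342607531645: violated.
The claimed |C| lies above the Hamming bound, so no 7-ary code of length 16 with d ≥ 3 can have 375807700696 codewords.


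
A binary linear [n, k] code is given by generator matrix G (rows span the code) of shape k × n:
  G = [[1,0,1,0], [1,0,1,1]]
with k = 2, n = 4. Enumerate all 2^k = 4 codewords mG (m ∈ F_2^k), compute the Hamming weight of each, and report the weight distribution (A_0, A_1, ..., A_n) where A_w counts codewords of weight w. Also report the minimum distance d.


Weight distribution: A_0 = 1, A_1 = 1, A_2 = 1, A_3 = 1. Minimum distance d = 1.

Enumerate all 2^2 = 4 messages m ∈ F_2^2.
For each, compute codeword c = mG in F_2^4, then tally its weight.
  m = 00 → c = 0000, weight = 0.
  m = 10 → c = 1010, weight = 2.
  m = 01 → c = 1011, weight = 3.
  m = 11 → c = 0001, weight = 1.
Tally weights:
  weight 0: 1 codewords.
  weight 1: 1 codewords.
  weight 2: 1 codewords.
  weight 3: 1 codewords.
Minimum distance d = smallest w > 0 with A_w > 0 = 1.
Sanity: Σ A_w = 4 = 2^2 = 4 ✓.


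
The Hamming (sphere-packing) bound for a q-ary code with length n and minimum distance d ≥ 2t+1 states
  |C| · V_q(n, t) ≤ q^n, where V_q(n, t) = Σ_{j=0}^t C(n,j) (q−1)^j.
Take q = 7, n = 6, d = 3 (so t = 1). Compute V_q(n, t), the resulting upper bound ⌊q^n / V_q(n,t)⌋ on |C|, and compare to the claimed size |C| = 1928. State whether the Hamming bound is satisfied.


V_q(n, t) = 37, q^n = 117649, Hamming bound = 3179, |C| = 1928 ≤ bound (satisfied).

Step 1: Compute V_q(n, t) = Σ_{j=0}^1 C(n, j) (q−1)^j.
  j = 0: C(6,0)·(6)^0 = 1·1 = 1.
  j = 1: C(6,1)·(6)^1 = 6·6 = 36.
  V_q(n, t) = 1 + 36 = 37.
Step 2: q^n = 7^6 = 117649.
Step 3: Hamming bound ⌊q^n / V_q(n,t)⌋ = ⌊117649/37⌋ = 3179.
Step 4: Compare |C| = 1928 to 3179: satisfied.
The claimed |C| lies below the Hamming bound.


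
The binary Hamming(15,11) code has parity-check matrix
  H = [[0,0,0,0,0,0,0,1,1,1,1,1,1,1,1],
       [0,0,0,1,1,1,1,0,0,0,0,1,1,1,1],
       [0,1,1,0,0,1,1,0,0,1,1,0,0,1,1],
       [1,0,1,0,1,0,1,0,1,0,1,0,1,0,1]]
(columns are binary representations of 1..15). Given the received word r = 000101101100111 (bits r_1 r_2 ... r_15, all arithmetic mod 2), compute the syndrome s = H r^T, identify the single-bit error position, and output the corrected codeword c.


s = (1, 0, 1, 0)^T, error position = 10, corrected codeword c = 000101101000111

Compute s = H r^T mod 2 one row at a time:
  s_1 = 0 + 1 + 1 + 0 + 0 + 1 + 1 + 1 = 5 ≡ 1 (mod 2).
  s_2 = 1 + 0 + 1 + 1 + 0 + 1 + 1 + 1 = 6 ≡ 0 (mod 2).
  s_3 = 0 + 0 + 1 + 1 + 1 + 0 + 1 + 1 = 5 ≡ 1 (mod 2).
  s_4 = 0 + 0 + 0 + 1 + 1 + 0 + 1 + 1 = 4 ≡ 0 (mod 2).
s = (1, 0, 1, 0)^T — this equals column 10 of H (binary 1010), so error is at position 10.
Correct: flip bit 10 of r = 000101101100111 to get c = 000101101000111.


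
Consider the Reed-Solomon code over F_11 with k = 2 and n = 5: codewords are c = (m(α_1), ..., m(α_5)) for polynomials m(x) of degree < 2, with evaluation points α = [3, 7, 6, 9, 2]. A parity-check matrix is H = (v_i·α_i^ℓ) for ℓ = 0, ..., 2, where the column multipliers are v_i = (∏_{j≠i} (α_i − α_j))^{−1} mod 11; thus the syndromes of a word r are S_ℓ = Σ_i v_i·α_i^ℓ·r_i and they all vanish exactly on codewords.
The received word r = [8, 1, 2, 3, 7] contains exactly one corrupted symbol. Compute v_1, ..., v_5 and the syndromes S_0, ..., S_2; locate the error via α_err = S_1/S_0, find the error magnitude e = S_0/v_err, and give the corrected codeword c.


S = (8, 4, 2), error at position 3, error magnitude e = 2, c = [8, 1, 0, 3, 7].

Step 1: column multipliers v_i = (∏_{j≠i}(α_i − α_j))^{−1} mod 11.
  i = 1 (α = 3): (3−7)(3−6)(3−9)(3−2) = (−4)·(−3)·(−6)·1 = −72 ≡ 5, so v_1 = 5^{−1} = 9 (mod 11).
  i = 2 (α = 7): (7−3)(7−6)(7−9)(7−2) = 4·1·(−2)·5 = −40 ≡ 4, so v_2 = 4^{−1} = 3 (mod 11).
  i = 3 (α = 6): (6−3)(6−7)(6−9)(6−2) = 3·(−1)·(−3)·4 = 36 ≡ 3, so v_3 = 3^{−1} = 4 (mod 11).
  i = 4 (α = 9): (9−3)(9−7)(9−6)(9−2) = 6·2·3·7 = 252 ≡ 10, so v_4 = 10^{−1} = 10 (mod 11).
  i = 5 (α = 2): (2−3)(2−7)(2−6)(2−9) = (−1)·(−5)·(−4)·(−7) = 140 ≡ 8, so v_5 = 8^{−1} = 7 (mod 11).
  v = [9, 3, 4, 10, 7].
Step 2: syndromes of r = [8, 1, 2, 3, 7] (all sums mod 11).
  S_0 = Σ v_i r_i = 9·8 + 3·1 + 4·2 + 10·3 + 7·7 = 162 ≡ 8.
  S_1 = Σ v_i α_i r_i = 9·3·8 + 3·7·1 + 4·6·2 + 10·9·3 + 7·2·7 = 653 ≡ 4.
  α_i^2 mod 11 = [9, 5, 3, 4, 4].
  S_2 = Σ v_i α_i^2 r_i = 9·9·8 + 3·5·1 + 4·3·2 + 10·4·3 + 7·4·7 = 1003 ≡ 2.
  S = (8, 4, 2) ≠ 0, so r is not a codeword (an error is present).
Step 3: locate the error. For a single error e at position i, S_ℓ = v_i·e·α_i^ℓ, so α_err = S_1/S_0.
  S_0^{−1} = 8^{−1} = 7 (mod 11), so α_err = 4·7 = 28 ≡ 6 = α_3. Error position i = 3.
  Consistency check: S_2/S_1 = 2·3 = 6 ≡ 6 = α_err ✓ (single-error assumption holds).
Step 4: error magnitude e = S_0/v_3 = S_0·∏_{j≠3}(α_3 − α_j) = 8·3 = 24 ≡ 2 (mod 11).
Step 5: correct position 3: c_3 = r_3 − e = 2 − 2 ≡ 0 (mod 11). Hence c = [8, 1, 0, 3, 7].
  Check: interpolating c through the α_i gives m(x) = 5 + 1·x (degree < 2) with m(α_i) = c_i for every i, so c is indeed a codeword.


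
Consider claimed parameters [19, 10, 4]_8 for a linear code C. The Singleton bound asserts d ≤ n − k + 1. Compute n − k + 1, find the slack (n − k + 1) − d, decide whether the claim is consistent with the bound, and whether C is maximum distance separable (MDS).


Singleton RHS = n − k + 1 = 10, slack = 6, bound satisfied, not MDS.

Singleton bound: d ≤ n − k + 1.
Here n = 19, k = 10, so n − k + 1 = 10.
Given d = 4, check d ≤ 10: YES.
Slack = (n − k + 1) − d = 6.
The code is NOT MDS (slack = 6 > 0).
Description: the claimed parameters are [19, 10, 4]_8; such a code would be non-MDS.


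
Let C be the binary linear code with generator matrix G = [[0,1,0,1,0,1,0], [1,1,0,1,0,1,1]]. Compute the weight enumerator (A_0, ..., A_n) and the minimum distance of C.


Weight distribution: A_0 = 1, A_2 = 1, A_3 = 1, A_5 = 1. Minimum distance d = 2.

Enumerate all 2^2 = 4 messages m ∈ F_2^2.
For each, compute codeword c = mG in F_2^7, then tally its weight.
  m = 00 → c = 0000000, weight = 0.
  m = 10 → c = 0101010, weight = 3.
  m = 01 → c = 1101011, weight = 5.
  m = 11 → c = 1000001, weight = 2.
Tally weights:
  weight 0: 1 codewords.
  weight 2: 1 codewords.
  weight 3: 1 codewords.
  weight 5: 1 codewords.
Minimum distance d = smallest w > 0 with A_w > 0 = 2.
Sanity: Σ A_w = 4 = 2^2 = 4 ✓.


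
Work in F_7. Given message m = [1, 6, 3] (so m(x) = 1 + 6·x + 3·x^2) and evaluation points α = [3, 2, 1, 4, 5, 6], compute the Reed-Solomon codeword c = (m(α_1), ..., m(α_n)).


c = [4, 4, 3, 3, 1, 5]

Message polynomial: m(x) = 1 + 6·x + 3·x^2 (mod 7).
For each evaluation point α_i, compute m(α_i) mod 7:
  α_1 = 3: Horner steps 3 → 1 → 4, so m(3) = 4.
  α_2 = 2: Horner steps 3 → 5 → 4, so m(2) = 4.
  α_3 = 1: Horner steps 3 → 2 → 3, so m(1) = 3.
  α_4 = 4: Horner steps 3 → 4 → 3, so m(4) = 3.
  α_5 = 5: Horner steps 3 → 0 → 1, so m(5) = 1.
  α_6 = 6: Horner steps 3 → 3 → 5, so m(6) = 5.
Codeword c = [4, 4, 3, 3, 1, 5] ∈ F_7^6.


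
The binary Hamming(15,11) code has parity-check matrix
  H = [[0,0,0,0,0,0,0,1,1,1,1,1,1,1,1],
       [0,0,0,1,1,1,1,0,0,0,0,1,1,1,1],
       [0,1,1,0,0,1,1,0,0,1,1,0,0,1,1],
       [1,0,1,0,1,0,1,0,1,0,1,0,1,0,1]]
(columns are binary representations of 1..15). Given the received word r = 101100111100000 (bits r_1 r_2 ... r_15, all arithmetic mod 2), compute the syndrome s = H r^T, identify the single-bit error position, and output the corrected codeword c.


s = (1, 0, 1, 0)^T, error position = 10, corrected codeword c = 101100111000000

Compute s = H r^T mod 2 one row at a time:
  s_1 = 1 + 1 + 1 + 0 + 0 + 0 + 0 + 0 = 3 ≡ 1 (mod 2).
  s_2 = 1 + 0 + 0 + 1 + 0 + 0 + 0 + 0 = 2 ≡ 0 (mod 2).
  s_3 = 0 + 1 + 0 + 1 + 1 + 0 + 0 + 0 = 3 ≡ 1 (mod 2).
  s_4 = 1 + 1 + 0 + 1 + 1 + 0 + 0 + 0 = 4 ≡ 0 (mod 2).
s = (1, 0, 1, 0)^T — this equals column 10 of H (binary 1010), so error is at position 10.
Correct: flip bit 10 of r = 101100111100000 to get c = 101100111000000.


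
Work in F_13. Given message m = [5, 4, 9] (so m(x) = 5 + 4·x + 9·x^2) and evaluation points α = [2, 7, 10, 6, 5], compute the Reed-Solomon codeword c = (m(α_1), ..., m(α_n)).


c = [10, 6, 9, 2, 3]

Message polynomial: m(x) = 5 + 4·x + 9·x^2 (mod 13).
For each evaluation point α_i, compute m(α_i) mod 13:
  α_1 = 2: Horner steps 9 → 9 → 10, so m(2) = 10.
  α_2 = 7: Horner steps 9 → 2 → 6, so m(7) = 6.
  α_3 = 10: Horner steps 9 → 3 → 9, so m(10) = 9.
  α_4 = 6: Horner steps 9 → 6 → 2, so m(6) = 2.
  α_5 = 5: Horner steps 9 → 10 → 3, so m(5) = 3.
Codeword c = [10, 6, 9, 2, 3] ∈ F_13^5.


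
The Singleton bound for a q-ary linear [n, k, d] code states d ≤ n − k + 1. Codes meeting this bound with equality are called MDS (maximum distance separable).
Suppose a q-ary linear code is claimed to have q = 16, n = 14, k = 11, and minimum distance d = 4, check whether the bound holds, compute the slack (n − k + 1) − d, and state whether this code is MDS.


Singleton RHS = n − k + 1 = 4, slack = 0, bound satisfied, MDS.

Singleton bound: d ≤ n − k + 1.
Here n = 14, k = 11, so n − k + 1 = 4.
Given d = 4, check d ≤ 4: YES.
Slack = (n − k + 1) − d = 0.
The code is MDS (slack = 0).
Description: the claimed parameters are [14, 11, 4]_16; such a code would be MDS (meets Singleton bound).


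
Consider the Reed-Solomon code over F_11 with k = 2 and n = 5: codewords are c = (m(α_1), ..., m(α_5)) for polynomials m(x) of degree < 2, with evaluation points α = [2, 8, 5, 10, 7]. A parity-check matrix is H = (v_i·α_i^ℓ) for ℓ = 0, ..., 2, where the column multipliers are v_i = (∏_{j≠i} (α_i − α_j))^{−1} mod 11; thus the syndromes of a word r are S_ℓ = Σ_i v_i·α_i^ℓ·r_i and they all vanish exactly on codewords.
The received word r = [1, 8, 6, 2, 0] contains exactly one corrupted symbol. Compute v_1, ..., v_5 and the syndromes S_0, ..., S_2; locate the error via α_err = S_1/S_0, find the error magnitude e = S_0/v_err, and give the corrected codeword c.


S = (6, 1, 2), error at position 1, error magnitude e = 8, c = [4, 8, 6, 2, 0].

Step 1: column multipliers v_i = (∏_{j≠i}(α_i − α_j))^{−1} mod 11.
  i = 1 (α = 2): (2−8)(2−5)(2−10)(2−7) = (−6)·(−3)·(−8)·(−5) = 720 ≡ 5, so v_1 = 5^{−1} = 9 (mod 11).
  i = 2 (α = 8): (8−2)(8−5)(8−10)(8−7) = 6·3·(−2)·1 = −36 ≡ 8, so v_2 = 8^{−1} = 7 (mod 11).
  i = 3 (α = 5): (5−2)(5−8)(5−10)(5−7) = 3·(−3)·(−5)·(−2) = −90 ≡ 9, so v_3 = 9^{−1} = 5 (mod 11).
  i = 4 (α = 10): (10−2)(10−8)(10−5)(10−7) = 8·2·5·3 = 240 ≡ 9, so v_4 = 9^{−1} = 5 (mod 11).
  i = 5 (α = 7): (7−2)(7−8)(7−5)(7−10) = 5·(−1)·2·(−3) = 30 ≡ 8, so v_5 = 8^{−1} = 7 (mod 11).
  v = [9, 7, 5, 5, 7].
Step 2: syndromes of r = [1, 8, 6, 2, 0] (all sums mod 11).
  S_0 = Σ v_i r_i = 9·1 + 7·8 + 5·6 + 5·2 + 7·0 = 105 ≡ 6.
  S_1 = Σ v_i α_i r_i = 9·2·1 + 7·8·8 + 5·5·6 + 5·10·2 + 7·7·0 = 716 ≡ 1.
  α_i^2 mod 11 = [4, 9, 3, 1, 5].
  S_2 = Σ v_i α_i^2 r_i = 9·4·1 + 7·9·8 + 5·3·6 + 5·1·2 + 7·5·0 = 640 ≡ 2.
  S = (6, 1, 2) ≠ 0, so r is not a codeword (an error is present).
Step 3: locate the error. For a single error e at position i, S_ℓ = v_i·e·α_i^ℓ, so α_err = S_1/S_0.
  S_0^{−1} = 6^{−1} = 2 (mod 11), so α_err = 1·2 = 2 ≡ 2 = α_1. Error position i = 1.
  Consistency check: S_2/S_1 = 2·1 = 2 ≡ 2 = α_err ✓ (single-error assumption holds).
Step 4: error magnitude e = S_0/v_1 = S_0·∏_{j≠1}(α_1 − α_j) = 6·5 = 30 ≡ 8 (mod 11).
Step 5: correct position 1: c_1 = r_1 − e = 1 − 8 ≡ 4 (mod 11). Hence c = [4, 8, 6, 2, 0].
  Check: interpolating c through the α_i gives m(x) = 10 + 8·x (degree < 2) with m(α_i) = c_i for every i, so c is indeed a codeword.


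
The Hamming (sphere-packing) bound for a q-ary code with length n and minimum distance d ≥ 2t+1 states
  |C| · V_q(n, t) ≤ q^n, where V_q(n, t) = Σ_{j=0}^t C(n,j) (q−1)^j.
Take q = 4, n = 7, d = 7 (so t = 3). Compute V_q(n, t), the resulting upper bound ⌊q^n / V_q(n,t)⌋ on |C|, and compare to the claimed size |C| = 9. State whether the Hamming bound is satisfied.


V_q(n, t) = 1156, q^n = 16384, Hamming bound = 14, |C| = 9 ≤ bound (satisfied).

Step 1: Compute V_q(n, t) = Σ_{j=0}^3 C(n, j) (q−1)^j.
  j = 0: C(7,0)·(3)^0 = 1·1 = 1.
  j = 1: C(7,1)·(3)^1 = 7·3 = 21.
  j = 2: C(7,2)·(3)^2 = 21·9 = 189.
  j = 3: C(7,3)·(3)^3 = 35·27 = 945.
  V_q(n, t) = 1 + 21 + 189 + 945 = 1156.
Step 2: q^n = 4^7 = 16384.
Step 3: Hamming bound ⌊q^n / V_q(n,t)⌋ = ⌊16384/1156⌋ = 14.
Step 4: Compare |C| = 9 to 14: satisfied.
The claimed |C| lies below the Hamming bound.


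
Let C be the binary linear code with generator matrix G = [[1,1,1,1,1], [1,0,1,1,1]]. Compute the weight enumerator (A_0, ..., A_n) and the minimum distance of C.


Weight distribution: A_0 = 1, A_1 = 1, A_4 = 1, A_5 = 1. Minimum distance d = 1.

Enumerate all 2^2 = 4 messages m ∈ F_2^2.
For each, compute codeword c = mG in F_2^5, then tally its weight.
  m = 00 → c = 00000, weight = 0.
  m = 10 → c = 11111, weight = 5.
  m = 01 → c = 10111, weight = 4.
  m = 11 → c = 01000, weight = 1.
Tally weights:
  weight 0: 1 codewords.
  weight 1: 1 codewords.
  weight 4: 1 codewords.
  weight 5: 1 codewords.
Minimum distance d = smallest w > 0 with A_w > 0 = 1.
Sanity: Σ A_w = 4 = 2^2 = 4 ✓.


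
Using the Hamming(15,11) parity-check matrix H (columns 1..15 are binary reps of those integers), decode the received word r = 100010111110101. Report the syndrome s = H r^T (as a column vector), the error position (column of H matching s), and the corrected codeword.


s = (0, 0, 0, 1)^T, error position = 1, corrected codeword c = 000010111110101

Compute s = H r^T mod 2 one row at a time:
  s_1 = 1 + 1 + 1 + 1 + 0 + 1 + 0 + 1 = 6 ≡ 0 (mod 2).
  s_2 = 0 + 1 + 0 + 1 + 0 + 1 + 0 + 1 = 4 ≡ 0 (mod 2).
  s_3 = 0 + 0 + 0 + 1 + 1 + 1 + 0 + 1 = 4 ≡ 0 (mod 2).
  s_4 = 1 + 0 + 1 + 1 + 1 + 1 + 1 + 1 = 7 ≡ 1 (mod 2).
s = (0, 0, 0, 1)^T — this equals column 1 of H (binary 0001), so error is at position 1.
Correct: flip bit 1 of r = 100010111110101 to get c = 000010111110101.


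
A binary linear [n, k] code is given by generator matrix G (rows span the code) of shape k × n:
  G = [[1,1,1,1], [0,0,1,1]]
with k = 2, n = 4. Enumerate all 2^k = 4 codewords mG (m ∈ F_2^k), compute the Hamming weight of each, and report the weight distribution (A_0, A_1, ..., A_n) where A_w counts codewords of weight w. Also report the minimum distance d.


Weight distribution: A_0 = 1, A_2 = 2, A_4 = 1. Minimum distance d = 2.

Enumerate all 2^2 = 4 messages m ∈ F_2^2.
For each, compute codeword c = mG in F_2^4, then tally its weight.
  m = 00 → c = 0000, weight = 0.
  m = 10 → c = 1111, weight = 4.
  m = 01 → c = 0011, weight = 2.
  m = 11 → c = 1100, weight = 2.
Tally weights:
  weight 0: 1 codewords.
  weight 2: 2 codewords.
  weight 4: 1 codewords.
Minimum distance d = smallest w > 0 with A_w > 0 = 2.
Sanity: Σ A_w = 4 = 2^2 = 4 ✓.


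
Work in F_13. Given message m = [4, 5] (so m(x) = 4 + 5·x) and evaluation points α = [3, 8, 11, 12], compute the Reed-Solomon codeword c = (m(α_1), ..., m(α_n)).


c = [6, 5, 7, 12]

Message polynomial: m(x) = 4 + 5·x (mod 13).
For each evaluation point α_i, compute m(α_i) mod 13:
  α_1 = 3: Horner steps 5 → 6, so m(3) = 6.
  α_2 = 8: Horner steps 5 → 5, so m(8) = 5.
  α_3 = 11: Horner steps 5 → 7, so m(11) = 7.
  α_4 = 12: Horner steps 5 → 12, so m(12) = 12.
Codeword c = [6, 5, 7, 12] ∈ F_13^4.


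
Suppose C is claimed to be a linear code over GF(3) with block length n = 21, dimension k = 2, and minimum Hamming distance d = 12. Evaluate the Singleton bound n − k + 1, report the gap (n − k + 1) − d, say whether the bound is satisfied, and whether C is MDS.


Singleton RHS = n − k + 1 = 20, slack = 8, bound satisfied, not MDS.

Singleton bound: d ≤ n − k + 1.
Here n = 21, k = 2, so n − k + 1 = 20.
Given d = 12, check d ≤ 20: YES.
Slack = (n − k + 1) − d = 8.
The code is NOT MDS (slack = 8 > 0).
Description: the claimed parameters are [21, 2, 12]_3; such a code would be non-MDS.


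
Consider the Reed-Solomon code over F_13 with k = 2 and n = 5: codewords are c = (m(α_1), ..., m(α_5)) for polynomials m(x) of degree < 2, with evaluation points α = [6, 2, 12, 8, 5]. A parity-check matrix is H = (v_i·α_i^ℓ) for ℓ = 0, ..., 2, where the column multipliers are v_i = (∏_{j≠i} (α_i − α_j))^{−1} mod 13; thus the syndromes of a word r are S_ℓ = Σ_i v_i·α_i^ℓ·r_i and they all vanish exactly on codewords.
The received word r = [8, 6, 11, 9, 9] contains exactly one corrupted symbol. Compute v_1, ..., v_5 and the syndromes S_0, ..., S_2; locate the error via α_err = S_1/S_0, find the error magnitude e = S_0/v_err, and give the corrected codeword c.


S = (4, 7, 9), error at position 5, error magnitude e = 8, c = [8, 6, 11, 9, 1].

Step 1: column multipliers v_i = (∏_{j≠i}(α_i − α_j))^{−1} mod 13.
  i = 1 (α = 6): (6−2)(6−12)(6−8)(6−5) = 4·(−6)·(−2)·1 = 48 ≡ 9, so v_1 = 9^{−1} = 3 (mod 13).
  i = 2 (α = 2): (2−6)(2−12)(2−8)(2−5) = (−4)·(−10)·(−6)·(−3) = 720 ≡ 5, so v_2 = 5^{−1} = 8 (mod 13).
  i = 3 (α = 12): (12−6)(12−2)(12−8)(12−5) = 6·10·4·7 = 1680 ≡ 3, so v_3 = 3^{−1} = 9 (mod 13).
  i = 4 (α = 8): (8−6)(8−2)(8−12)(8−5) = 2·6·(−4)·3 = −144 ≡ 12, so v_4 = 12^{−1} = 12 (mod 13).
  i = 5 (α = 5): (5−6)(5−2)(5−12)(5−8) = (−1)·3·(−7)·(−3) = −63 ≡ 2, so v_5 = 2^{−1} = 7 (mod 13).
  v = [3, 8, 9, 12, 7].
Step 2: syndromes of r = [8, 6, 11, 9, 9] (all sums mod 13).
  S_0 = Σ v_i r_i = 3·8 + 8·6 + 9·11 + 12·9 + 7·9 = 342 ≡ 4.
  S_1 = Σ v_i α_i r_i = 3·6·8 + 8·2·6 + 9·12·11 + 12·8·9 + 7·5·9 = 2607 ≡ 7.
  α_i^2 mod 13 = [10, 4, 1, 12, 12].
  S_2 = Σ v_i α_i^2 r_i = 3·10·8 + 8·4·6 + 9·1·11 + 12·12·9 + 7·12·9 = 2583 ≡ 9.
  S = (4, 7, 9) ≠ 0, so r is not a codeword (an error is present).
Step 3: locate the error. For a single error e at position i, S_ℓ = v_i·e·α_i^ℓ, so α_err = S_1/S_0.
  S_0^{−1} = 4^{−1} = 10 (mod 13), so α_err = 7·10 = 70 ≡ 5 = α_5. Error position i = 5.
  Consistency check: S_2/S_1 = 9·2 = 18 ≡ 5 = α_err ✓ (single-error assumption holds).
Step 4: error magnitude e = S_0/v_5 = S_0·∏_{j≠5}(α_5 − α_j) = 4·2 = 8 ≡ 8 (mod 13).
Step 5: correct position 5: c_5 = r_5 − e = 9 − 8 ≡ 1 (mod 13). Hence c = [8, 6, 11, 9, 1].
  Check: interpolating c through the α_i gives m(x) = 5 + 7·x (degree < 2) with m(α_i) = c_i for every i, so c is indeed a codeword.


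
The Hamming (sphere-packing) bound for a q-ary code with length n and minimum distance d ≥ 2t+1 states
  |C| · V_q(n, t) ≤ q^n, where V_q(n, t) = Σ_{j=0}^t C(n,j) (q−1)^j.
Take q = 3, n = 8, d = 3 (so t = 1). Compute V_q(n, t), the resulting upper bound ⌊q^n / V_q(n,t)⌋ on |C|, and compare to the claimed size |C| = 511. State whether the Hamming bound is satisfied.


V_q(n, t) = 17, q^n = 6561, Hamming bound = 385, |C| = 511 > bound (violated).

Step 1: Compute V_q(n, t) = Σ_{j=0}^1 C(n, j) (q−1)^j.
  j = 0: C(8,0)·(2)^0 = 1·1 = 1.
  j = 1: C(8,1)·(2)^1 = 8·2 = 16.
  V_q(n, t) = 1 + 16 = 17.
Step 2: q^n = 3^8 = 6561.
Step 3: Hamming bound ⌊q^n / V_q(n,t)⌋ = ⌊6561/17⌋ = 385.
Step 4: Compare |C| = 511 to 385: violated.
The claimed |C| lies above the Hamming bound, so no 3-ary code of length 8 with d ≥ 3 can have 511 codewords.


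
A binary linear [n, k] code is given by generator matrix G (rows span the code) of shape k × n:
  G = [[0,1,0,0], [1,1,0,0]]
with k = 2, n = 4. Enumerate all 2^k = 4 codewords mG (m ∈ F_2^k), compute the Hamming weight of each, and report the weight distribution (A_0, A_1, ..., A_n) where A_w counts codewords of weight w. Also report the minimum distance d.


Weight distribution: A_0 = 1, A_1 = 2, A_2 = 1. Minimum distance d = 1.

Enumerate all 2^2 = 4 messages m ∈ F_2^2.
For each, compute codeword c = mG in F_2^4, then tally its weight.
  m = 00 → c = 0000, weight = 0.
  m = 10 → c = 0100, weight = 1.
  m = 01 → c = 1100, weight = 2.
  m = 11 → c = 1000, weight = 1.
Tally weights:
  weight 0: 1 codewords.
  weight 1: 2 codewords.
  weight 2: 1 codewords.
Minimum distance d = smallest w > 0 with A_w > 0 = 1.
Sanity: Σ A_w = 4 = 2^2 = 4 ✓.


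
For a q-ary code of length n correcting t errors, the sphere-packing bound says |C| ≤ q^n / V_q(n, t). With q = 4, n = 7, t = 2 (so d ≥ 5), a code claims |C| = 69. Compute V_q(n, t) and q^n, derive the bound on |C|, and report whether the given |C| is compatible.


V_q(n, t) = 211, q^n = 16384, Hamming bound = 77, |C| = 69 ≤ bound (satisfied).

Step 1: Compute V_q(n, t) = Σ_{j=0}^2 C(n, j) (q−1)^j.
  j = 0: C(7,0)·(3)^0 = 1·1 = 1.
  j = 1: C(7,1)·(3)^1 = 7·3 = 21.
  j = 2: C(7,2)·(3)^2 = 21·9 = 189.
  V_q(n, t) = 1 + 21 + 189 = 211.
Step 2: q^n = 4^7 = 16384.
Step 3: Hamming bound ⌊q^n / V_q(n,t)⌋ = ⌊16384/211⌋ = 77.
Step 4: Compare |C| = 69 to 77: satisfied.
The claimed |C| lies below the Hamming bound.


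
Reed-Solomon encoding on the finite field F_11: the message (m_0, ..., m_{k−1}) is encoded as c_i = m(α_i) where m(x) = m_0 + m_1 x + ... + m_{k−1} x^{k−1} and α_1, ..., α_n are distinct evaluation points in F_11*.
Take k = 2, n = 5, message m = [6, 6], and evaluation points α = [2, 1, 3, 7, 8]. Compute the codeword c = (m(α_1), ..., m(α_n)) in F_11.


c = [7, 1, 2, 4, 10]

Message polynomial: m(x) = 6 + 6·x (mod 11).
For each evaluation point α_i, compute m(α_i) mod 11:
  α_1 = 2: Horner steps 6 → 7, so m(2) = 7.
  α_2 = 1: Horner steps 6 → 1, so m(1) = 1.
  α_3 = 3: Horner steps 6 → 2, so m(3) = 2.
  α_4 = 7: Horner steps 6 → 4, so m(7) = 4.
  α_5 = 8: Horner steps 6 → 10, so m(8) = 10.
Codeword c = [7, 1, 2, 4, 10] ∈ F_11^5.


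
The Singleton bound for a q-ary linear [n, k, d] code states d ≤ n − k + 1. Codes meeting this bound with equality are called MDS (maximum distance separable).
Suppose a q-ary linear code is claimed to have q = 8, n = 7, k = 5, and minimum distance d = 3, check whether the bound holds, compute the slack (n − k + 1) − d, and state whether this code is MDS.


Singleton RHS = n − k + 1 = 3, slack = 0, bound satisfied, MDS.

Singleton bound: d ≤ n − k + 1.
Here n = 7, k = 5, so n − k + 1 = 3.
Given d = 3, check d ≤ 3: YES.
Slack = (n − k + 1) − d = 0.
The code is MDS (slack = 0).
Description: the claimed parameters are [7, 5, 3]_8; such a code would be MDS (meets Singleton bound).


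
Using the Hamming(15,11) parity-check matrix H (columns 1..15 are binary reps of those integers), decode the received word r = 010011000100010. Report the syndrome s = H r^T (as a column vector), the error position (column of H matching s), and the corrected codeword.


s = (0, 1, 0, 1)^T, error position = 5, corrected codeword c = 010001000100010

Compute s = H r^T mod 2 one row at a time:
  s_1 = 0 + 0 + 1 + 0 + 0 + 0 + 1 + 0 = 2 ≡ 0 (mod 2).
  s_2 = 0 + 1 + 1 + 0 + 0 + 0 + 1 + 0 = 3 ≡ 1 (mod 2).
  s_3 = 1 + 0 + 1 + 0 + 1 + 0 + 1 + 0 = 4 ≡ 0 (mod 2).
  s_4 = 0 + 0 + 1 + 0 + 0 + 0 + 0 + 0 = 1 ≡ 1 (mod 2).
s = (0, 1, 0, 1)^T — this equals column 5 of H (binary 0101), so error is at position 5.
Correct: flip bit 5 of r = 010011000100010 to get c = 010001000100010.
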